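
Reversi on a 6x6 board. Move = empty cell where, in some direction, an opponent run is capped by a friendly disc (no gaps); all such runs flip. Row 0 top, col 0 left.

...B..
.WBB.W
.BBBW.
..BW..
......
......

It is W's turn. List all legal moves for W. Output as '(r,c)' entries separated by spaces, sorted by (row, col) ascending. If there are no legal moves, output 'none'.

(0,1): no bracket -> illegal
(0,2): flips 1 -> legal
(0,4): no bracket -> illegal
(1,0): no bracket -> illegal
(1,4): flips 2 -> legal
(2,0): flips 3 -> legal
(3,0): no bracket -> illegal
(3,1): flips 2 -> legal
(3,4): no bracket -> illegal
(4,1): no bracket -> illegal
(4,2): no bracket -> illegal
(4,3): no bracket -> illegal

Answer: (0,2) (1,4) (2,0) (3,1)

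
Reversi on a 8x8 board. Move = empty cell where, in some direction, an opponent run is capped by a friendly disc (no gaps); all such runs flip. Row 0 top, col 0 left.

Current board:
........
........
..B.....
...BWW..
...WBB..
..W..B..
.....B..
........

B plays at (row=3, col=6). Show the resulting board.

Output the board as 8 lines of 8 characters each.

Answer: ........
........
..B.....
...BBBB.
...WBB..
..W..B..
.....B..
........

Derivation:
Place B at (3,6); scan 8 dirs for brackets.
Dir NW: first cell '.' (not opp) -> no flip
Dir N: first cell '.' (not opp) -> no flip
Dir NE: first cell '.' (not opp) -> no flip
Dir W: opp run (3,5) (3,4) capped by B -> flip
Dir E: first cell '.' (not opp) -> no flip
Dir SW: first cell 'B' (not opp) -> no flip
Dir S: first cell '.' (not opp) -> no flip
Dir SE: first cell '.' (not opp) -> no flip
All flips: (3,4) (3,5)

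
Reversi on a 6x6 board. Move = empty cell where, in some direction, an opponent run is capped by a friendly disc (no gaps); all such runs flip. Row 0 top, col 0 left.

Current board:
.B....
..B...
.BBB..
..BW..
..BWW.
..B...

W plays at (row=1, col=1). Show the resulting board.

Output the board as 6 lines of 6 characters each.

Place W at (1,1); scan 8 dirs for brackets.
Dir NW: first cell '.' (not opp) -> no flip
Dir N: opp run (0,1), next=edge -> no flip
Dir NE: first cell '.' (not opp) -> no flip
Dir W: first cell '.' (not opp) -> no flip
Dir E: opp run (1,2), next='.' -> no flip
Dir SW: first cell '.' (not opp) -> no flip
Dir S: opp run (2,1), next='.' -> no flip
Dir SE: opp run (2,2) capped by W -> flip
All flips: (2,2)

Answer: .B....
.WB...
.BWB..
..BW..
..BWW.
..B...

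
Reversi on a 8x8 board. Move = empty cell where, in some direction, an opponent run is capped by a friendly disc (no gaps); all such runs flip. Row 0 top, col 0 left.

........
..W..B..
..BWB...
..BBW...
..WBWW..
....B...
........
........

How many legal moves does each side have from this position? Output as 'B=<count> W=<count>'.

-- B to move --
(0,1): no bracket -> illegal
(0,2): flips 1 -> legal
(0,3): no bracket -> illegal
(1,1): no bracket -> illegal
(1,3): flips 1 -> legal
(1,4): flips 1 -> legal
(2,1): no bracket -> illegal
(2,5): flips 1 -> legal
(3,1): no bracket -> illegal
(3,5): flips 1 -> legal
(3,6): flips 1 -> legal
(4,1): flips 1 -> legal
(4,6): flips 2 -> legal
(5,1): flips 1 -> legal
(5,2): flips 1 -> legal
(5,3): no bracket -> illegal
(5,5): flips 1 -> legal
(5,6): no bracket -> illegal
B mobility = 11
-- W to move --
(0,4): no bracket -> illegal
(0,5): no bracket -> illegal
(0,6): flips 3 -> legal
(1,1): flips 2 -> legal
(1,3): no bracket -> illegal
(1,4): flips 1 -> legal
(1,6): no bracket -> illegal
(2,1): flips 1 -> legal
(2,5): flips 1 -> legal
(2,6): no bracket -> illegal
(3,1): flips 2 -> legal
(3,5): no bracket -> illegal
(4,1): flips 1 -> legal
(5,2): flips 1 -> legal
(5,3): flips 2 -> legal
(5,5): no bracket -> illegal
(6,3): flips 1 -> legal
(6,4): flips 1 -> legal
(6,5): no bracket -> illegal
W mobility = 11

Answer: B=11 W=11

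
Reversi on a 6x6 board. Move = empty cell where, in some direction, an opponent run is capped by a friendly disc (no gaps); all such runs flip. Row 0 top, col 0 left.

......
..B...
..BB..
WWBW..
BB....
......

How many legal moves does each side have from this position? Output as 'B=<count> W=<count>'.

Answer: B=5 W=5

Derivation:
-- B to move --
(2,0): flips 1 -> legal
(2,1): flips 1 -> legal
(2,4): no bracket -> illegal
(3,4): flips 1 -> legal
(4,2): no bracket -> illegal
(4,3): flips 1 -> legal
(4,4): flips 1 -> legal
B mobility = 5
-- W to move --
(0,1): no bracket -> illegal
(0,2): no bracket -> illegal
(0,3): no bracket -> illegal
(1,1): flips 1 -> legal
(1,3): flips 2 -> legal
(1,4): no bracket -> illegal
(2,1): no bracket -> illegal
(2,4): no bracket -> illegal
(3,4): no bracket -> illegal
(4,2): no bracket -> illegal
(4,3): no bracket -> illegal
(5,0): flips 1 -> legal
(5,1): flips 1 -> legal
(5,2): flips 1 -> legal
W mobility = 5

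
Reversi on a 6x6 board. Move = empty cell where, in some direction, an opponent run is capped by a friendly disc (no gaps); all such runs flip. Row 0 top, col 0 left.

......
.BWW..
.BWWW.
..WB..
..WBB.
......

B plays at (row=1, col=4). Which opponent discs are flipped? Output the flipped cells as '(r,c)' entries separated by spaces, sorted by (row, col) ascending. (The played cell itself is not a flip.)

Answer: (1,2) (1,3)

Derivation:
Dir NW: first cell '.' (not opp) -> no flip
Dir N: first cell '.' (not opp) -> no flip
Dir NE: first cell '.' (not opp) -> no flip
Dir W: opp run (1,3) (1,2) capped by B -> flip
Dir E: first cell '.' (not opp) -> no flip
Dir SW: opp run (2,3) (3,2), next='.' -> no flip
Dir S: opp run (2,4), next='.' -> no flip
Dir SE: first cell '.' (not opp) -> no flip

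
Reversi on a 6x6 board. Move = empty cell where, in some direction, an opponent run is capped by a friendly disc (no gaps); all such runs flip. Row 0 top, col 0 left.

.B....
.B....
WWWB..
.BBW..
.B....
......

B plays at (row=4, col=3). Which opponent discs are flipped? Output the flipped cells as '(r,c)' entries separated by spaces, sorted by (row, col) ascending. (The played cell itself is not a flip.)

Answer: (3,3)

Derivation:
Dir NW: first cell 'B' (not opp) -> no flip
Dir N: opp run (3,3) capped by B -> flip
Dir NE: first cell '.' (not opp) -> no flip
Dir W: first cell '.' (not opp) -> no flip
Dir E: first cell '.' (not opp) -> no flip
Dir SW: first cell '.' (not opp) -> no flip
Dir S: first cell '.' (not opp) -> no flip
Dir SE: first cell '.' (not opp) -> no flip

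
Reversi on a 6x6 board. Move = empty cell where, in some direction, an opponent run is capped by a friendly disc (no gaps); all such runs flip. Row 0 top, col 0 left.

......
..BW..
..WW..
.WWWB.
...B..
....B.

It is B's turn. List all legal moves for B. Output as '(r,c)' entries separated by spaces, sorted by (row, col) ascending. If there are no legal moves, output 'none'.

Answer: (0,3) (1,4) (2,1) (3,0) (4,2)

Derivation:
(0,2): no bracket -> illegal
(0,3): flips 3 -> legal
(0,4): no bracket -> illegal
(1,1): no bracket -> illegal
(1,4): flips 1 -> legal
(2,0): no bracket -> illegal
(2,1): flips 1 -> legal
(2,4): no bracket -> illegal
(3,0): flips 3 -> legal
(4,0): no bracket -> illegal
(4,1): no bracket -> illegal
(4,2): flips 2 -> legal
(4,4): no bracket -> illegal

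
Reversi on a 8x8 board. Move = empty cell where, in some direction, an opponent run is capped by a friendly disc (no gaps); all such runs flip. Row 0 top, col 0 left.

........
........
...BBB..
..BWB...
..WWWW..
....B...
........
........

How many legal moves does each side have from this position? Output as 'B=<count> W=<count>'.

Answer: B=5 W=12

Derivation:
-- B to move --
(2,2): no bracket -> illegal
(3,1): no bracket -> illegal
(3,5): no bracket -> illegal
(3,6): flips 1 -> legal
(4,1): no bracket -> illegal
(4,6): no bracket -> illegal
(5,1): flips 2 -> legal
(5,2): flips 2 -> legal
(5,3): flips 2 -> legal
(5,5): no bracket -> illegal
(5,6): flips 1 -> legal
B mobility = 5
-- W to move --
(1,2): flips 2 -> legal
(1,3): flips 1 -> legal
(1,4): flips 2 -> legal
(1,5): flips 1 -> legal
(1,6): flips 2 -> legal
(2,1): flips 1 -> legal
(2,2): flips 1 -> legal
(2,6): no bracket -> illegal
(3,1): flips 1 -> legal
(3,5): flips 1 -> legal
(3,6): no bracket -> illegal
(4,1): no bracket -> illegal
(5,3): no bracket -> illegal
(5,5): no bracket -> illegal
(6,3): flips 1 -> legal
(6,4): flips 1 -> legal
(6,5): flips 1 -> legal
W mobility = 12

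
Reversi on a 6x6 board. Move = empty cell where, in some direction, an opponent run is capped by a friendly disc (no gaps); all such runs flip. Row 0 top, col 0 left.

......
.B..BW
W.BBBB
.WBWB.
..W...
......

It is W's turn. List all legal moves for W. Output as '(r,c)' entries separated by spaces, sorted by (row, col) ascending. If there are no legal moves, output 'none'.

Answer: (0,0) (0,2) (1,2) (1,3) (3,5)

Derivation:
(0,0): flips 2 -> legal
(0,1): no bracket -> illegal
(0,2): flips 1 -> legal
(0,3): no bracket -> illegal
(0,4): no bracket -> illegal
(0,5): no bracket -> illegal
(1,0): no bracket -> illegal
(1,2): flips 2 -> legal
(1,3): flips 3 -> legal
(2,1): no bracket -> illegal
(3,5): flips 2 -> legal
(4,1): no bracket -> illegal
(4,3): no bracket -> illegal
(4,4): no bracket -> illegal
(4,5): no bracket -> illegal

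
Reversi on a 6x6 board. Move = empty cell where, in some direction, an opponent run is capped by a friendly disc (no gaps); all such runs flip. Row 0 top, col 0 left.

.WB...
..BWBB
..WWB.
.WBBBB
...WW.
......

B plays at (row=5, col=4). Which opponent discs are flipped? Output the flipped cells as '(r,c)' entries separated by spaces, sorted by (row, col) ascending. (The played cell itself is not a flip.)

Dir NW: opp run (4,3) capped by B -> flip
Dir N: opp run (4,4) capped by B -> flip
Dir NE: first cell '.' (not opp) -> no flip
Dir W: first cell '.' (not opp) -> no flip
Dir E: first cell '.' (not opp) -> no flip
Dir SW: edge -> no flip
Dir S: edge -> no flip
Dir SE: edge -> no flip

Answer: (4,3) (4,4)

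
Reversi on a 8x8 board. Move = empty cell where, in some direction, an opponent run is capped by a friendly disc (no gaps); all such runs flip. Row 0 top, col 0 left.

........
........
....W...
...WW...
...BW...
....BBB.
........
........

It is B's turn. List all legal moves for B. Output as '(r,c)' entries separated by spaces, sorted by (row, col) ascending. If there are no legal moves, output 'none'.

(1,3): no bracket -> illegal
(1,4): flips 3 -> legal
(1,5): no bracket -> illegal
(2,2): flips 2 -> legal
(2,3): flips 1 -> legal
(2,5): flips 1 -> legal
(3,2): no bracket -> illegal
(3,5): no bracket -> illegal
(4,2): no bracket -> illegal
(4,5): flips 1 -> legal
(5,3): no bracket -> illegal

Answer: (1,4) (2,2) (2,3) (2,5) (4,5)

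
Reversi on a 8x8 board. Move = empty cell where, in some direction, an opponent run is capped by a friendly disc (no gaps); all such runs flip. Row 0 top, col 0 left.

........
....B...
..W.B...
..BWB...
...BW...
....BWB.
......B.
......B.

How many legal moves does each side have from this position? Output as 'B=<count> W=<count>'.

Answer: B=5 W=9

Derivation:
-- B to move --
(1,1): flips 4 -> legal
(1,2): flips 1 -> legal
(1,3): no bracket -> illegal
(2,1): no bracket -> illegal
(2,3): flips 1 -> legal
(3,1): no bracket -> illegal
(3,5): no bracket -> illegal
(4,2): flips 1 -> legal
(4,5): flips 1 -> legal
(4,6): no bracket -> illegal
(5,3): no bracket -> illegal
(6,4): no bracket -> illegal
(6,5): no bracket -> illegal
B mobility = 5
-- W to move --
(0,3): no bracket -> illegal
(0,4): flips 3 -> legal
(0,5): no bracket -> illegal
(1,3): no bracket -> illegal
(1,5): flips 1 -> legal
(2,1): no bracket -> illegal
(2,3): no bracket -> illegal
(2,5): no bracket -> illegal
(3,1): flips 1 -> legal
(3,5): flips 1 -> legal
(4,1): no bracket -> illegal
(4,2): flips 2 -> legal
(4,5): no bracket -> illegal
(4,6): no bracket -> illegal
(4,7): no bracket -> illegal
(5,2): no bracket -> illegal
(5,3): flips 2 -> legal
(5,7): flips 1 -> legal
(6,3): no bracket -> illegal
(6,4): flips 1 -> legal
(6,5): no bracket -> illegal
(6,7): no bracket -> illegal
(7,5): no bracket -> illegal
(7,7): flips 1 -> legal
W mobility = 9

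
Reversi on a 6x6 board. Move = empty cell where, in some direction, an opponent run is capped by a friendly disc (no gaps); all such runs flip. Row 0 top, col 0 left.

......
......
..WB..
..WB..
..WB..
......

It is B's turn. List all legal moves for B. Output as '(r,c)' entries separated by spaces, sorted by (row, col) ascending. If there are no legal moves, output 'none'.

(1,1): flips 1 -> legal
(1,2): no bracket -> illegal
(1,3): no bracket -> illegal
(2,1): flips 2 -> legal
(3,1): flips 1 -> legal
(4,1): flips 2 -> legal
(5,1): flips 1 -> legal
(5,2): no bracket -> illegal
(5,3): no bracket -> illegal

Answer: (1,1) (2,1) (3,1) (4,1) (5,1)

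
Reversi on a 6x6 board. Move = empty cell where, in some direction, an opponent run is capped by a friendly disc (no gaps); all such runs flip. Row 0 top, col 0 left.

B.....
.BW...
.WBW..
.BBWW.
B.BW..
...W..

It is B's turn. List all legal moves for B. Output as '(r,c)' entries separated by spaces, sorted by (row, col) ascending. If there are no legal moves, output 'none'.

(0,1): no bracket -> illegal
(0,2): flips 1 -> legal
(0,3): no bracket -> illegal
(1,0): flips 1 -> legal
(1,3): flips 1 -> legal
(1,4): flips 1 -> legal
(2,0): flips 1 -> legal
(2,4): flips 2 -> legal
(2,5): no bracket -> illegal
(3,0): no bracket -> illegal
(3,5): flips 2 -> legal
(4,4): flips 2 -> legal
(4,5): no bracket -> illegal
(5,2): no bracket -> illegal
(5,4): flips 1 -> legal

Answer: (0,2) (1,0) (1,3) (1,4) (2,0) (2,4) (3,5) (4,4) (5,4)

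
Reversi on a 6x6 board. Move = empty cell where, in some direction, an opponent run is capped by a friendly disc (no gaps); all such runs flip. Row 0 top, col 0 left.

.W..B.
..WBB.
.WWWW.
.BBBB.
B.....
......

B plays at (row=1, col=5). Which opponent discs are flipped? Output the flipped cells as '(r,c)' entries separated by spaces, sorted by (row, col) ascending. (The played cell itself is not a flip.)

Dir NW: first cell 'B' (not opp) -> no flip
Dir N: first cell '.' (not opp) -> no flip
Dir NE: edge -> no flip
Dir W: first cell 'B' (not opp) -> no flip
Dir E: edge -> no flip
Dir SW: opp run (2,4) capped by B -> flip
Dir S: first cell '.' (not opp) -> no flip
Dir SE: edge -> no flip

Answer: (2,4)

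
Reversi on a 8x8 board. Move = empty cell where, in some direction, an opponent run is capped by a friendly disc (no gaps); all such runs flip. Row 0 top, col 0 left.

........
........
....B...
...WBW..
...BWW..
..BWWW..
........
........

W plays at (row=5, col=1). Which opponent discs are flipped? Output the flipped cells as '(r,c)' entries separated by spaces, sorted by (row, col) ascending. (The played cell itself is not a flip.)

Answer: (5,2)

Derivation:
Dir NW: first cell '.' (not opp) -> no flip
Dir N: first cell '.' (not opp) -> no flip
Dir NE: first cell '.' (not opp) -> no flip
Dir W: first cell '.' (not opp) -> no flip
Dir E: opp run (5,2) capped by W -> flip
Dir SW: first cell '.' (not opp) -> no flip
Dir S: first cell '.' (not opp) -> no flip
Dir SE: first cell '.' (not opp) -> no flip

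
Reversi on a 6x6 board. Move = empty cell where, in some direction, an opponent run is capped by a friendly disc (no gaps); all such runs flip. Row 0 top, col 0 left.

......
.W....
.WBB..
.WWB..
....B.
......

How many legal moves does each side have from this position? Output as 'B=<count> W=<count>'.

Answer: B=6 W=6

Derivation:
-- B to move --
(0,0): flips 1 -> legal
(0,1): no bracket -> illegal
(0,2): no bracket -> illegal
(1,0): no bracket -> illegal
(1,2): no bracket -> illegal
(2,0): flips 1 -> legal
(3,0): flips 2 -> legal
(4,0): flips 1 -> legal
(4,1): flips 1 -> legal
(4,2): flips 1 -> legal
(4,3): no bracket -> illegal
B mobility = 6
-- W to move --
(1,2): flips 1 -> legal
(1,3): flips 1 -> legal
(1,4): flips 1 -> legal
(2,4): flips 2 -> legal
(3,4): flips 1 -> legal
(3,5): no bracket -> illegal
(4,2): no bracket -> illegal
(4,3): no bracket -> illegal
(4,5): no bracket -> illegal
(5,3): no bracket -> illegal
(5,4): no bracket -> illegal
(5,5): flips 3 -> legal
W mobility = 6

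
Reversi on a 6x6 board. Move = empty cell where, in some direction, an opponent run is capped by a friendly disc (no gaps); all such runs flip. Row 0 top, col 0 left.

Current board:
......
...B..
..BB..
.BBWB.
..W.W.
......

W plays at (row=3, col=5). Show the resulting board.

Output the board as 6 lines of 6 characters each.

Answer: ......
...B..
..BB..
.BBWWW
..W.W.
......

Derivation:
Place W at (3,5); scan 8 dirs for brackets.
Dir NW: first cell '.' (not opp) -> no flip
Dir N: first cell '.' (not opp) -> no flip
Dir NE: edge -> no flip
Dir W: opp run (3,4) capped by W -> flip
Dir E: edge -> no flip
Dir SW: first cell 'W' (not opp) -> no flip
Dir S: first cell '.' (not opp) -> no flip
Dir SE: edge -> no flip
All flips: (3,4)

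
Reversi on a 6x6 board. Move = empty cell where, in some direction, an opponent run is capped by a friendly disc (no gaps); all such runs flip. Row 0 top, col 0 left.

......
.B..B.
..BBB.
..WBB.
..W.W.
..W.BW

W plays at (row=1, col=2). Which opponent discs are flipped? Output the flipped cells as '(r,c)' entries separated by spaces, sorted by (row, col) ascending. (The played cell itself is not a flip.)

Answer: (2,2)

Derivation:
Dir NW: first cell '.' (not opp) -> no flip
Dir N: first cell '.' (not opp) -> no flip
Dir NE: first cell '.' (not opp) -> no flip
Dir W: opp run (1,1), next='.' -> no flip
Dir E: first cell '.' (not opp) -> no flip
Dir SW: first cell '.' (not opp) -> no flip
Dir S: opp run (2,2) capped by W -> flip
Dir SE: opp run (2,3) (3,4), next='.' -> no flip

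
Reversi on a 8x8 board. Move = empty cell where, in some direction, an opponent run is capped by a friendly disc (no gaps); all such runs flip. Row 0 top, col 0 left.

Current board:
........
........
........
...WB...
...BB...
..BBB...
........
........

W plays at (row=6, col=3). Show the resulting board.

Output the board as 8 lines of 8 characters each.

Answer: ........
........
........
...WB...
...WB...
..BWB...
...W....
........

Derivation:
Place W at (6,3); scan 8 dirs for brackets.
Dir NW: opp run (5,2), next='.' -> no flip
Dir N: opp run (5,3) (4,3) capped by W -> flip
Dir NE: opp run (5,4), next='.' -> no flip
Dir W: first cell '.' (not opp) -> no flip
Dir E: first cell '.' (not opp) -> no flip
Dir SW: first cell '.' (not opp) -> no flip
Dir S: first cell '.' (not opp) -> no flip
Dir SE: first cell '.' (not opp) -> no flip
All flips: (4,3) (5,3)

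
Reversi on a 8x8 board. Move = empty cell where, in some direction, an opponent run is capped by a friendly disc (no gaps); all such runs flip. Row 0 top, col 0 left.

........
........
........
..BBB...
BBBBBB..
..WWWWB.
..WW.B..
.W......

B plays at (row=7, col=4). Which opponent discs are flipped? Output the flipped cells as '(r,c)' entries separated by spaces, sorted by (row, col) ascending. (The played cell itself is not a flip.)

Dir NW: opp run (6,3) (5,2) capped by B -> flip
Dir N: first cell '.' (not opp) -> no flip
Dir NE: first cell 'B' (not opp) -> no flip
Dir W: first cell '.' (not opp) -> no flip
Dir E: first cell '.' (not opp) -> no flip
Dir SW: edge -> no flip
Dir S: edge -> no flip
Dir SE: edge -> no flip

Answer: (5,2) (6,3)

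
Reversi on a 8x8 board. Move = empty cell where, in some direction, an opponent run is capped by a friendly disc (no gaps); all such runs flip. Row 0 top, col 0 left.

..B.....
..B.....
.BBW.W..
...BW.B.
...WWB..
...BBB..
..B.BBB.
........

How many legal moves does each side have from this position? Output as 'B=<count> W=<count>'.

Answer: B=6 W=12

Derivation:
-- B to move --
(1,3): flips 1 -> legal
(1,4): flips 1 -> legal
(1,5): no bracket -> illegal
(1,6): no bracket -> illegal
(2,4): flips 3 -> legal
(2,6): no bracket -> illegal
(3,2): flips 1 -> legal
(3,5): flips 2 -> legal
(4,2): flips 2 -> legal
(5,2): no bracket -> illegal
B mobility = 6
-- W to move --
(0,1): flips 1 -> legal
(0,3): no bracket -> illegal
(1,0): no bracket -> illegal
(1,1): flips 2 -> legal
(1,3): no bracket -> illegal
(2,0): flips 2 -> legal
(2,4): no bracket -> illegal
(2,6): no bracket -> illegal
(2,7): no bracket -> illegal
(3,0): no bracket -> illegal
(3,1): no bracket -> illegal
(3,2): flips 1 -> legal
(3,5): no bracket -> illegal
(3,7): no bracket -> illegal
(4,2): no bracket -> illegal
(4,6): flips 1 -> legal
(4,7): flips 1 -> legal
(5,1): no bracket -> illegal
(5,2): no bracket -> illegal
(5,6): flips 1 -> legal
(5,7): no bracket -> illegal
(6,1): no bracket -> illegal
(6,3): flips 1 -> legal
(6,7): no bracket -> illegal
(7,1): flips 2 -> legal
(7,2): no bracket -> illegal
(7,3): no bracket -> illegal
(7,4): flips 2 -> legal
(7,5): no bracket -> illegal
(7,6): flips 2 -> legal
(7,7): flips 2 -> legal
W mobility = 12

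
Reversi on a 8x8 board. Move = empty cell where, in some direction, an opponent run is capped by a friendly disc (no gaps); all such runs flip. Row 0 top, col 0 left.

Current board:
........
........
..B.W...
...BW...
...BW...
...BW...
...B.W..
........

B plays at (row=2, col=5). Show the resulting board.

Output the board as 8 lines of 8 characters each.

Answer: ........
........
..B.WB..
...BB...
...BW...
...BW...
...B.W..
........

Derivation:
Place B at (2,5); scan 8 dirs for brackets.
Dir NW: first cell '.' (not opp) -> no flip
Dir N: first cell '.' (not opp) -> no flip
Dir NE: first cell '.' (not opp) -> no flip
Dir W: opp run (2,4), next='.' -> no flip
Dir E: first cell '.' (not opp) -> no flip
Dir SW: opp run (3,4) capped by B -> flip
Dir S: first cell '.' (not opp) -> no flip
Dir SE: first cell '.' (not opp) -> no flip
All flips: (3,4)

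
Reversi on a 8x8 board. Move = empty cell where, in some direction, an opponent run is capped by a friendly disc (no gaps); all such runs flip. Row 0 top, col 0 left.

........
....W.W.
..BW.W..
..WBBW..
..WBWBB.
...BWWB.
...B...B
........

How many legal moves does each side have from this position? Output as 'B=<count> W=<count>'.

-- B to move --
(0,3): no bracket -> illegal
(0,4): no bracket -> illegal
(0,5): no bracket -> illegal
(0,6): no bracket -> illegal
(0,7): flips 2 -> legal
(1,2): flips 1 -> legal
(1,3): flips 1 -> legal
(1,5): flips 2 -> legal
(1,7): no bracket -> illegal
(2,1): flips 1 -> legal
(2,4): flips 2 -> legal
(2,6): flips 2 -> legal
(2,7): no bracket -> illegal
(3,1): flips 2 -> legal
(3,6): flips 1 -> legal
(4,1): flips 1 -> legal
(5,1): flips 1 -> legal
(5,2): flips 2 -> legal
(6,4): flips 3 -> legal
(6,5): flips 2 -> legal
(6,6): flips 2 -> legal
B mobility = 15
-- W to move --
(1,1): flips 2 -> legal
(1,2): flips 1 -> legal
(1,3): no bracket -> illegal
(2,1): flips 1 -> legal
(2,4): flips 2 -> legal
(3,1): no bracket -> illegal
(3,6): flips 1 -> legal
(3,7): flips 1 -> legal
(4,7): flips 2 -> legal
(5,2): flips 3 -> legal
(5,7): flips 2 -> legal
(6,2): flips 1 -> legal
(6,4): flips 1 -> legal
(6,5): no bracket -> illegal
(6,6): no bracket -> illegal
(7,2): flips 1 -> legal
(7,3): flips 4 -> legal
(7,4): no bracket -> illegal
(7,6): no bracket -> illegal
(7,7): no bracket -> illegal
W mobility = 13

Answer: B=15 W=13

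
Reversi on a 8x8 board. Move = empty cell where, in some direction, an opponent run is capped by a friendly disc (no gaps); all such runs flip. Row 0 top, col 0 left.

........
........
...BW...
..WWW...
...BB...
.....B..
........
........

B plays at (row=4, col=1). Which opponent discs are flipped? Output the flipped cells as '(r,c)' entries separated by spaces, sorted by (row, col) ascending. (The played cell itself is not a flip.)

Answer: (3,2)

Derivation:
Dir NW: first cell '.' (not opp) -> no flip
Dir N: first cell '.' (not opp) -> no flip
Dir NE: opp run (3,2) capped by B -> flip
Dir W: first cell '.' (not opp) -> no flip
Dir E: first cell '.' (not opp) -> no flip
Dir SW: first cell '.' (not opp) -> no flip
Dir S: first cell '.' (not opp) -> no flip
Dir SE: first cell '.' (not opp) -> no flip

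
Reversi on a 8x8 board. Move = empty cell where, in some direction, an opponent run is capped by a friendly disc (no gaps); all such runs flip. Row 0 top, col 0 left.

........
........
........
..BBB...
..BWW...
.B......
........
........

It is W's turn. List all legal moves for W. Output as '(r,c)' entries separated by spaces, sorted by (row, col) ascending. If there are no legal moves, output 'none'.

(2,1): flips 1 -> legal
(2,2): flips 1 -> legal
(2,3): flips 1 -> legal
(2,4): flips 1 -> legal
(2,5): flips 1 -> legal
(3,1): no bracket -> illegal
(3,5): no bracket -> illegal
(4,0): no bracket -> illegal
(4,1): flips 1 -> legal
(4,5): no bracket -> illegal
(5,0): no bracket -> illegal
(5,2): no bracket -> illegal
(5,3): no bracket -> illegal
(6,0): no bracket -> illegal
(6,1): no bracket -> illegal
(6,2): no bracket -> illegal

Answer: (2,1) (2,2) (2,3) (2,4) (2,5) (4,1)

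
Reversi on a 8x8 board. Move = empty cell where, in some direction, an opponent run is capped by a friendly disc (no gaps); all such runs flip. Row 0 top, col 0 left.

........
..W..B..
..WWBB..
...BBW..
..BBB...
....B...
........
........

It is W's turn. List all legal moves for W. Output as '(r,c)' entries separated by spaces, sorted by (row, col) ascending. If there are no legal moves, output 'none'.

(0,4): no bracket -> illegal
(0,5): flips 2 -> legal
(0,6): no bracket -> illegal
(1,3): flips 1 -> legal
(1,4): no bracket -> illegal
(1,6): no bracket -> illegal
(2,6): flips 2 -> legal
(3,1): no bracket -> illegal
(3,2): flips 2 -> legal
(3,6): no bracket -> illegal
(4,1): no bracket -> illegal
(4,5): flips 1 -> legal
(5,1): no bracket -> illegal
(5,2): no bracket -> illegal
(5,3): flips 3 -> legal
(5,5): flips 2 -> legal
(6,3): no bracket -> illegal
(6,4): no bracket -> illegal
(6,5): no bracket -> illegal

Answer: (0,5) (1,3) (2,6) (3,2) (4,5) (5,3) (5,5)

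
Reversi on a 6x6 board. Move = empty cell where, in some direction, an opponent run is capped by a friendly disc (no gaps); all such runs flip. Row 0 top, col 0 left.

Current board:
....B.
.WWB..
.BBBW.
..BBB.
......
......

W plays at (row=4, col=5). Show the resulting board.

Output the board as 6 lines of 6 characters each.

Answer: ....B.
.WWB..
.BBWW.
..BBW.
.....W
......

Derivation:
Place W at (4,5); scan 8 dirs for brackets.
Dir NW: opp run (3,4) (2,3) capped by W -> flip
Dir N: first cell '.' (not opp) -> no flip
Dir NE: edge -> no flip
Dir W: first cell '.' (not opp) -> no flip
Dir E: edge -> no flip
Dir SW: first cell '.' (not opp) -> no flip
Dir S: first cell '.' (not opp) -> no flip
Dir SE: edge -> no flip
All flips: (2,3) (3,4)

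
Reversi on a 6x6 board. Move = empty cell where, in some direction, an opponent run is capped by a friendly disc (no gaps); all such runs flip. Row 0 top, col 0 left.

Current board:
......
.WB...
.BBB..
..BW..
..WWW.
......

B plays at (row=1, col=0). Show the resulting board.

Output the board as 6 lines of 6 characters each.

Answer: ......
BBB...
.BBB..
..BW..
..WWW.
......

Derivation:
Place B at (1,0); scan 8 dirs for brackets.
Dir NW: edge -> no flip
Dir N: first cell '.' (not opp) -> no flip
Dir NE: first cell '.' (not opp) -> no flip
Dir W: edge -> no flip
Dir E: opp run (1,1) capped by B -> flip
Dir SW: edge -> no flip
Dir S: first cell '.' (not opp) -> no flip
Dir SE: first cell 'B' (not opp) -> no flip
All flips: (1,1)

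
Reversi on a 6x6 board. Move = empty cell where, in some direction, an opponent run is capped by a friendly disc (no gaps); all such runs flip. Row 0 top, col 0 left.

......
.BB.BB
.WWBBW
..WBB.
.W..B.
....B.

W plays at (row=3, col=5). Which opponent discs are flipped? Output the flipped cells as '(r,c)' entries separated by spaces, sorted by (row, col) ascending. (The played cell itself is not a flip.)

Answer: (3,3) (3,4)

Derivation:
Dir NW: opp run (2,4), next='.' -> no flip
Dir N: first cell 'W' (not opp) -> no flip
Dir NE: edge -> no flip
Dir W: opp run (3,4) (3,3) capped by W -> flip
Dir E: edge -> no flip
Dir SW: opp run (4,4), next='.' -> no flip
Dir S: first cell '.' (not opp) -> no flip
Dir SE: edge -> no flip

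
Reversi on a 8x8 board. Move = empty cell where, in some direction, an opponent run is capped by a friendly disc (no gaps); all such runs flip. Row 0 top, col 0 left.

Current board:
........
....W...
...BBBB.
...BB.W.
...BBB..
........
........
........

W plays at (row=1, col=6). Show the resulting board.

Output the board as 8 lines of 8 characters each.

Answer: ........
....W.W.
...BBBW.
...BB.W.
...BBB..
........
........
........

Derivation:
Place W at (1,6); scan 8 dirs for brackets.
Dir NW: first cell '.' (not opp) -> no flip
Dir N: first cell '.' (not opp) -> no flip
Dir NE: first cell '.' (not opp) -> no flip
Dir W: first cell '.' (not opp) -> no flip
Dir E: first cell '.' (not opp) -> no flip
Dir SW: opp run (2,5) (3,4) (4,3), next='.' -> no flip
Dir S: opp run (2,6) capped by W -> flip
Dir SE: first cell '.' (not opp) -> no flip
All flips: (2,6)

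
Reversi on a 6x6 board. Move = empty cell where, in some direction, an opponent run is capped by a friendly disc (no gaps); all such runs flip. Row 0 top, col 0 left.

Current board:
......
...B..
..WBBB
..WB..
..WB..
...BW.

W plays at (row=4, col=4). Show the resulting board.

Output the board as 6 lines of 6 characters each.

Place W at (4,4); scan 8 dirs for brackets.
Dir NW: opp run (3,3) capped by W -> flip
Dir N: first cell '.' (not opp) -> no flip
Dir NE: first cell '.' (not opp) -> no flip
Dir W: opp run (4,3) capped by W -> flip
Dir E: first cell '.' (not opp) -> no flip
Dir SW: opp run (5,3), next=edge -> no flip
Dir S: first cell 'W' (not opp) -> no flip
Dir SE: first cell '.' (not opp) -> no flip
All flips: (3,3) (4,3)

Answer: ......
...B..
..WBBB
..WW..
..WWW.
...BW.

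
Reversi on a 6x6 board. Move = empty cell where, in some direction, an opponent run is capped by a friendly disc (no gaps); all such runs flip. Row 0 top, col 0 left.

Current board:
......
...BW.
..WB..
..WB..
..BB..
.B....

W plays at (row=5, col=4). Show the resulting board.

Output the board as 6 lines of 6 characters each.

Place W at (5,4); scan 8 dirs for brackets.
Dir NW: opp run (4,3) capped by W -> flip
Dir N: first cell '.' (not opp) -> no flip
Dir NE: first cell '.' (not opp) -> no flip
Dir W: first cell '.' (not opp) -> no flip
Dir E: first cell '.' (not opp) -> no flip
Dir SW: edge -> no flip
Dir S: edge -> no flip
Dir SE: edge -> no flip
All flips: (4,3)

Answer: ......
...BW.
..WB..
..WB..
..BW..
.B..W.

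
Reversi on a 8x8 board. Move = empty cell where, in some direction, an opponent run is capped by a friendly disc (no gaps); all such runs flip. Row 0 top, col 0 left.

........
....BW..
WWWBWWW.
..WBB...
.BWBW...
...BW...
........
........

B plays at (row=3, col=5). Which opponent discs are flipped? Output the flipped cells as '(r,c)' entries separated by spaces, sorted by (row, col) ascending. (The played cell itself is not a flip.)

Dir NW: opp run (2,4), next='.' -> no flip
Dir N: opp run (2,5) (1,5), next='.' -> no flip
Dir NE: opp run (2,6), next='.' -> no flip
Dir W: first cell 'B' (not opp) -> no flip
Dir E: first cell '.' (not opp) -> no flip
Dir SW: opp run (4,4) capped by B -> flip
Dir S: first cell '.' (not opp) -> no flip
Dir SE: first cell '.' (not opp) -> no flip

Answer: (4,4)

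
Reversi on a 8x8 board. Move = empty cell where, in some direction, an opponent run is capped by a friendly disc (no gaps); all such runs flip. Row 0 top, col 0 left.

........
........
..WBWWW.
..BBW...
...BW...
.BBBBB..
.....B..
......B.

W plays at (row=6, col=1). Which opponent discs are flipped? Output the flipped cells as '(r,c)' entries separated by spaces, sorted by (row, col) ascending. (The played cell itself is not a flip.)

Dir NW: first cell '.' (not opp) -> no flip
Dir N: opp run (5,1), next='.' -> no flip
Dir NE: opp run (5,2) (4,3) capped by W -> flip
Dir W: first cell '.' (not opp) -> no flip
Dir E: first cell '.' (not opp) -> no flip
Dir SW: first cell '.' (not opp) -> no flip
Dir S: first cell '.' (not opp) -> no flip
Dir SE: first cell '.' (not opp) -> no flip

Answer: (4,3) (5,2)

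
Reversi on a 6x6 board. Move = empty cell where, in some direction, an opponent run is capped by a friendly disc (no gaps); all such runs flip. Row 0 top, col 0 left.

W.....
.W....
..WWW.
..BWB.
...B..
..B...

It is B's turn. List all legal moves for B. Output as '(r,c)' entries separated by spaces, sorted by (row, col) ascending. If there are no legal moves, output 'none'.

(0,1): no bracket -> illegal
(0,2): no bracket -> illegal
(1,0): no bracket -> illegal
(1,2): flips 2 -> legal
(1,3): flips 2 -> legal
(1,4): flips 2 -> legal
(1,5): no bracket -> illegal
(2,0): no bracket -> illegal
(2,1): no bracket -> illegal
(2,5): no bracket -> illegal
(3,1): no bracket -> illegal
(3,5): no bracket -> illegal
(4,2): no bracket -> illegal
(4,4): no bracket -> illegal

Answer: (1,2) (1,3) (1,4)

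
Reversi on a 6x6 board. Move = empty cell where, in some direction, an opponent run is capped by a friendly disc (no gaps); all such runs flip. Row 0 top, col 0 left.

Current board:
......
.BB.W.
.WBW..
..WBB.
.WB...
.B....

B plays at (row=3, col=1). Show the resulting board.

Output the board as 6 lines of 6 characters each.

Place B at (3,1); scan 8 dirs for brackets.
Dir NW: first cell '.' (not opp) -> no flip
Dir N: opp run (2,1) capped by B -> flip
Dir NE: first cell 'B' (not opp) -> no flip
Dir W: first cell '.' (not opp) -> no flip
Dir E: opp run (3,2) capped by B -> flip
Dir SW: first cell '.' (not opp) -> no flip
Dir S: opp run (4,1) capped by B -> flip
Dir SE: first cell 'B' (not opp) -> no flip
All flips: (2,1) (3,2) (4,1)

Answer: ......
.BB.W.
.BBW..
.BBBB.
.BB...
.B....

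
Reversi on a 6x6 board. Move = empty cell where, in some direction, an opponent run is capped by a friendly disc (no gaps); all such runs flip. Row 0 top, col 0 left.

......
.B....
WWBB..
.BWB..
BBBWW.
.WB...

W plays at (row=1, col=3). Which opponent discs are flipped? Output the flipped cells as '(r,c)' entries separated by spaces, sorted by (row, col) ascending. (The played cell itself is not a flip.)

Dir NW: first cell '.' (not opp) -> no flip
Dir N: first cell '.' (not opp) -> no flip
Dir NE: first cell '.' (not opp) -> no flip
Dir W: first cell '.' (not opp) -> no flip
Dir E: first cell '.' (not opp) -> no flip
Dir SW: opp run (2,2) (3,1) (4,0), next=edge -> no flip
Dir S: opp run (2,3) (3,3) capped by W -> flip
Dir SE: first cell '.' (not opp) -> no flip

Answer: (2,3) (3,3)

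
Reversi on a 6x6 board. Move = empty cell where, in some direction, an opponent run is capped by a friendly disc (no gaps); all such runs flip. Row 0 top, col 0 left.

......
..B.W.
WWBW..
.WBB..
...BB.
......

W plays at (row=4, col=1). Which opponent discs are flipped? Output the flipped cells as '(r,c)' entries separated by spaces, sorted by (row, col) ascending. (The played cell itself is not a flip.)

Answer: (3,2)

Derivation:
Dir NW: first cell '.' (not opp) -> no flip
Dir N: first cell 'W' (not opp) -> no flip
Dir NE: opp run (3,2) capped by W -> flip
Dir W: first cell '.' (not opp) -> no flip
Dir E: first cell '.' (not opp) -> no flip
Dir SW: first cell '.' (not opp) -> no flip
Dir S: first cell '.' (not opp) -> no flip
Dir SE: first cell '.' (not opp) -> no flip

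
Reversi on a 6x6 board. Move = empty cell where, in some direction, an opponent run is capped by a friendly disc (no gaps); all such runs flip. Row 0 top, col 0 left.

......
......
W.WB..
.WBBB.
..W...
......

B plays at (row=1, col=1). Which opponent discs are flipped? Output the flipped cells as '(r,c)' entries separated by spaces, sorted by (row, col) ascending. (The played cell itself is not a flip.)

Dir NW: first cell '.' (not opp) -> no flip
Dir N: first cell '.' (not opp) -> no flip
Dir NE: first cell '.' (not opp) -> no flip
Dir W: first cell '.' (not opp) -> no flip
Dir E: first cell '.' (not opp) -> no flip
Dir SW: opp run (2,0), next=edge -> no flip
Dir S: first cell '.' (not opp) -> no flip
Dir SE: opp run (2,2) capped by B -> flip

Answer: (2,2)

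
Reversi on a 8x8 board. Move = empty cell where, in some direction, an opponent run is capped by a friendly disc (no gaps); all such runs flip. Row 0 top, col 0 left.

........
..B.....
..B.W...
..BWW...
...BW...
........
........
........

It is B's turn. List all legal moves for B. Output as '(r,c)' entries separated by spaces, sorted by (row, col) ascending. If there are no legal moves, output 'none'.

Answer: (2,3) (2,5) (3,5) (4,5) (5,5)

Derivation:
(1,3): no bracket -> illegal
(1,4): no bracket -> illegal
(1,5): no bracket -> illegal
(2,3): flips 1 -> legal
(2,5): flips 1 -> legal
(3,5): flips 2 -> legal
(4,2): no bracket -> illegal
(4,5): flips 1 -> legal
(5,3): no bracket -> illegal
(5,4): no bracket -> illegal
(5,5): flips 2 -> legal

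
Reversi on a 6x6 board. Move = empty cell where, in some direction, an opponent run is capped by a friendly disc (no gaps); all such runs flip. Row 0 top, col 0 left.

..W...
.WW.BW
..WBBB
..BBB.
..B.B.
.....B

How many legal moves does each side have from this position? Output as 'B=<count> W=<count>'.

-- B to move --
(0,0): flips 2 -> legal
(0,1): flips 1 -> legal
(0,3): no bracket -> illegal
(0,4): no bracket -> illegal
(0,5): flips 1 -> legal
(1,0): no bracket -> illegal
(1,3): no bracket -> illegal
(2,0): no bracket -> illegal
(2,1): flips 1 -> legal
(3,1): no bracket -> illegal
B mobility = 4
-- W to move --
(0,3): no bracket -> illegal
(0,4): no bracket -> illegal
(0,5): no bracket -> illegal
(1,3): flips 1 -> legal
(2,1): no bracket -> illegal
(3,1): no bracket -> illegal
(3,5): flips 1 -> legal
(4,1): no bracket -> illegal
(4,3): no bracket -> illegal
(4,5): flips 2 -> legal
(5,1): flips 3 -> legal
(5,2): flips 2 -> legal
(5,3): no bracket -> illegal
(5,4): no bracket -> illegal
W mobility = 5

Answer: B=4 W=5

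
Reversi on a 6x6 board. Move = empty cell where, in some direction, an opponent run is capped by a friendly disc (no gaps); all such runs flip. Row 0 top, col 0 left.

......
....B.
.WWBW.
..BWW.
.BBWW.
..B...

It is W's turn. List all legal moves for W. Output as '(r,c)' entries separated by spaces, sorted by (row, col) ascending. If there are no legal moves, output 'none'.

Answer: (0,4) (1,2) (1,3) (3,1) (4,0) (5,1)

Derivation:
(0,3): no bracket -> illegal
(0,4): flips 1 -> legal
(0,5): no bracket -> illegal
(1,2): flips 1 -> legal
(1,3): flips 1 -> legal
(1,5): no bracket -> illegal
(2,5): no bracket -> illegal
(3,0): no bracket -> illegal
(3,1): flips 1 -> legal
(4,0): flips 2 -> legal
(5,0): no bracket -> illegal
(5,1): flips 1 -> legal
(5,3): no bracket -> illegal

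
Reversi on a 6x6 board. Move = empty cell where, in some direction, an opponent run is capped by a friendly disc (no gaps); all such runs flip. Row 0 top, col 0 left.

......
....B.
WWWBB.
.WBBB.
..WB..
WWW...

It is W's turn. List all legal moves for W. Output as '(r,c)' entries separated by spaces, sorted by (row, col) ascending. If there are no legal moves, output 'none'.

(0,3): no bracket -> illegal
(0,4): no bracket -> illegal
(0,5): no bracket -> illegal
(1,2): no bracket -> illegal
(1,3): no bracket -> illegal
(1,5): flips 2 -> legal
(2,5): flips 4 -> legal
(3,5): flips 3 -> legal
(4,1): no bracket -> illegal
(4,4): flips 2 -> legal
(4,5): no bracket -> illegal
(5,3): no bracket -> illegal
(5,4): flips 2 -> legal

Answer: (1,5) (2,5) (3,5) (4,4) (5,4)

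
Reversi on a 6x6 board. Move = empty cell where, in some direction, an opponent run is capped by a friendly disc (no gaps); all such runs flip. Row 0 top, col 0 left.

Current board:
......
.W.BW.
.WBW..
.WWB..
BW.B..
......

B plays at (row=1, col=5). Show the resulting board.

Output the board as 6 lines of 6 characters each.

Answer: ......
.W.BBB
.WBW..
.WWB..
BW.B..
......

Derivation:
Place B at (1,5); scan 8 dirs for brackets.
Dir NW: first cell '.' (not opp) -> no flip
Dir N: first cell '.' (not opp) -> no flip
Dir NE: edge -> no flip
Dir W: opp run (1,4) capped by B -> flip
Dir E: edge -> no flip
Dir SW: first cell '.' (not opp) -> no flip
Dir S: first cell '.' (not opp) -> no flip
Dir SE: edge -> no flip
All flips: (1,4)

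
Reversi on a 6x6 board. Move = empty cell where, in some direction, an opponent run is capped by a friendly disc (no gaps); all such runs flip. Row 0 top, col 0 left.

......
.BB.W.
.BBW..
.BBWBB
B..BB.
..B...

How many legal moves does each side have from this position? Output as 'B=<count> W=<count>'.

Answer: B=3 W=8

Derivation:
-- B to move --
(0,3): no bracket -> illegal
(0,4): no bracket -> illegal
(0,5): flips 2 -> legal
(1,3): flips 2 -> legal
(1,5): no bracket -> illegal
(2,4): flips 1 -> legal
(2,5): no bracket -> illegal
(4,2): no bracket -> illegal
B mobility = 3
-- W to move --
(0,0): flips 2 -> legal
(0,1): flips 1 -> legal
(0,2): no bracket -> illegal
(0,3): no bracket -> illegal
(1,0): no bracket -> illegal
(1,3): no bracket -> illegal
(2,0): flips 2 -> legal
(2,4): no bracket -> illegal
(2,5): no bracket -> illegal
(3,0): flips 2 -> legal
(4,1): flips 1 -> legal
(4,2): no bracket -> illegal
(4,5): flips 1 -> legal
(5,0): no bracket -> illegal
(5,1): no bracket -> illegal
(5,3): flips 1 -> legal
(5,4): no bracket -> illegal
(5,5): flips 1 -> legal
W mobility = 8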